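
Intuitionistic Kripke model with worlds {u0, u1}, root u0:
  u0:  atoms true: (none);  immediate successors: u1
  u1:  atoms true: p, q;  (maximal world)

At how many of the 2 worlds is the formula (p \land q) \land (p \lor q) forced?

1

u0: does not force it — u0 \nVdash (p \land q) \land (p \lor q) since u0 fails p \land q.
u1: forces it.
Worlds forcing the formula: {u1}.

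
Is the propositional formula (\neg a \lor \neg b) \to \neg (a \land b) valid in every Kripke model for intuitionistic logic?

Yes

This is a constructively valid De Morgan direction (disjunction of negations to negated conjunction), which is intuitionistically derivable.
If \neg a holds at a world then no accessible world forces a, hence none forces a \land b; likewise for \neg b.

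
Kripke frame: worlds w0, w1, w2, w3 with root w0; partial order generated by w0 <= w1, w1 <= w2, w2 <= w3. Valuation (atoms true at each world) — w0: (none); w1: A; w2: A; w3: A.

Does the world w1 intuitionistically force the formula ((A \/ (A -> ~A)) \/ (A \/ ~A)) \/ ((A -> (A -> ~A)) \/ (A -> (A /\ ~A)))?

Yes

w1 ||- ((A \/ (A -> ~A)) \/ (A \/ ~A)) \/ ((A -> (A -> ~A)) \/ (A -> (A /\ ~A))) via the disjunct (A \/ (A -> ~A)) \/ (A \/ ~A).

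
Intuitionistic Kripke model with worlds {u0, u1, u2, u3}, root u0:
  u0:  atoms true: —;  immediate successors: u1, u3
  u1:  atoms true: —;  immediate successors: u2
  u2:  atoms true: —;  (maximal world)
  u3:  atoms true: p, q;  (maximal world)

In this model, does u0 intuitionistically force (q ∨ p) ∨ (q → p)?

Yes

u0 ⊩ (q ∨ p) ∨ (q → p) via the disjunct q → p.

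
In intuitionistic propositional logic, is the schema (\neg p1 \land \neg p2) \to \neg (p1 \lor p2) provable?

This is a constructively valid De Morgan direction (conjunction of negations to negated disjunction), which is intuitionistically derivable.
If both \neg p1 and \neg p2 hold at a world, no accessible world forces p1 or forces p2, so none forces p1 \lor p2.

Yes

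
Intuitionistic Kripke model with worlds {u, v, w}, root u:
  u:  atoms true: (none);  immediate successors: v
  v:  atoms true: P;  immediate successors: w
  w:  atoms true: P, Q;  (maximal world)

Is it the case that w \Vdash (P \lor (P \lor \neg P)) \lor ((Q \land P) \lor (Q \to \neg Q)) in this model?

Yes

w \Vdash (P \lor (P \lor \neg P)) \lor ((Q \land P) \lor (Q \to \neg Q)) via the disjunct P \lor (P \lor \neg P).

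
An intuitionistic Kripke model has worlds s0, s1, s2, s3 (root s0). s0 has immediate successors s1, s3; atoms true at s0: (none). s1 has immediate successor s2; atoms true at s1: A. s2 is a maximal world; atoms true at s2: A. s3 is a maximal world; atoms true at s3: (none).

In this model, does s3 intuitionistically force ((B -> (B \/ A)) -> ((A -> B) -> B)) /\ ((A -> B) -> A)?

No

s3 ||-/- ((B -> (B \/ A)) -> ((A -> B) -> B)) /\ ((A -> B) -> A) since s3 fails (B -> (B \/ A)) -> ((A -> B) -> B).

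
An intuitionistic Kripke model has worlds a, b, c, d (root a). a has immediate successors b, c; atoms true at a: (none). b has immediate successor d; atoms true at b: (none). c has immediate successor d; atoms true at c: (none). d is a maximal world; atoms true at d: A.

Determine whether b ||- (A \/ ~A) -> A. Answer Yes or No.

b ||- (A \/ ~A) -> A: every world accessible from b that forces A \/ ~A (namely d) also forces A.

Yes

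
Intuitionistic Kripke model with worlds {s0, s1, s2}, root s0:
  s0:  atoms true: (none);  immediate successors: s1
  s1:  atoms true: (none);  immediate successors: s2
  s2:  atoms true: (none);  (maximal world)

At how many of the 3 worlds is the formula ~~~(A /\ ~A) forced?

3

s0: forces it.
s1: forces it.
s2: forces it.
Worlds forcing the formula: {s0, s1, s2}.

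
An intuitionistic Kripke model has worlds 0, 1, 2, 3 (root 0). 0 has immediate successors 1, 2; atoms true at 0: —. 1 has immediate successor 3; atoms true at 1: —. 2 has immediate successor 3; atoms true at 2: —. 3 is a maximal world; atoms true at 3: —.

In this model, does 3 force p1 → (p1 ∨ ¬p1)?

Yes

3 ⊩ p1 → (p1 ∨ ¬p1) vacuously: no world accessible from 3 forces the antecedent p1.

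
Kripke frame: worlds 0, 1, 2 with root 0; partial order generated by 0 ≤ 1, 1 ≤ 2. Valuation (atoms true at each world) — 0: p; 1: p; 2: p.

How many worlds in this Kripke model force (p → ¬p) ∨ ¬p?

0: does not force it — 0 ⊮ (p → ¬p) ∨ ¬p: neither disjunct is forced at 0.
1: does not force it — 1 ⊮ (p → ¬p) ∨ ¬p: neither disjunct is forced at 1.
2: does not force it.
Worlds forcing the formula: { }.

0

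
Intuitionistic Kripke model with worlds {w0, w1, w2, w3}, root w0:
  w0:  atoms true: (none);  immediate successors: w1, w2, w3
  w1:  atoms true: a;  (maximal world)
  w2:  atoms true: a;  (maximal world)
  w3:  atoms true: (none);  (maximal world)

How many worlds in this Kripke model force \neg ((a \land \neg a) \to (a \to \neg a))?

w0: does not force it — w0 \nVdash \neg ((a \land \neg a) \to (a \to \neg a)) since w0 is accessible from w0 and w0 \Vdash (a \land \neg a) \to (a \to \neg a).
w1: does not force it — w1 \nVdash \neg ((a \land \neg a) \to (a \to \neg a)) since w1 is accessible from w1 and w1 \Vdash (a \land \neg a) \to (a \to \neg a).
w2: does not force it.
w3: does not force it.
Worlds forcing the formula: { }.

0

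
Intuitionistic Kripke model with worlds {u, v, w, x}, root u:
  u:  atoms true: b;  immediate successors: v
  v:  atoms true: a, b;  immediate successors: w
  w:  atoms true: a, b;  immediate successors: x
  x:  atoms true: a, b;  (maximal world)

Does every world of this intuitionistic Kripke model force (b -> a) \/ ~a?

No

Not every world: u ||-/- (b -> a) \/ ~a.
u ||-/- (b -> a) \/ ~a: neither disjunct is forced at u.
u ||-/- b -> a: already at u itself, u ||- b but u ||-/- a.
u lacks atom a, so u ||-/- a.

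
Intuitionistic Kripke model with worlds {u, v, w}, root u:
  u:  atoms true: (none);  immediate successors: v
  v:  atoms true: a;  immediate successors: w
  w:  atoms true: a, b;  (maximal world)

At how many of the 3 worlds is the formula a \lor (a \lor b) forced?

u: does not force it — u \nVdash a \lor (a \lor b): neither disjunct is forced at u.
v: forces it.
w: forces it.
Worlds forcing the formula: {v, w}.

2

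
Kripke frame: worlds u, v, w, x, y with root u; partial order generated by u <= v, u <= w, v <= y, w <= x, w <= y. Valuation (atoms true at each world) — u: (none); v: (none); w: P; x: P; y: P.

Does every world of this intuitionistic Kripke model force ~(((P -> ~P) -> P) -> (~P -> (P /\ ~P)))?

No

Not every world: u ||-/- ~(((P -> ~P) -> P) -> (~P -> (P /\ ~P))).
u ||-/- ~(((P -> ~P) -> P) -> (~P -> (P /\ ~P))) since u is accessible from u and u ||- ((P -> ~P) -> P) -> (~P -> (P /\ ~P)).
u ||- ((P -> ~P) -> P) -> (~P -> (P /\ ~P)): every world accessible from u that forces (P -> ~P) -> P (namely u, v, w, x, y) also forces ~P -> (P /\ ~P).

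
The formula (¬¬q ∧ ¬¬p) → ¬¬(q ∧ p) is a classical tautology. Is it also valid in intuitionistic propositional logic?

Yes

This is the distribution of double negation over conjunction, which is intuitionistically derivable.
Assume ¬¬q, ¬¬p, and ¬(q ∧ p). From q we'd get ¬p (since q ∧ p is refuted), contradicting ¬¬p; so ¬q, contradicting ¬¬q.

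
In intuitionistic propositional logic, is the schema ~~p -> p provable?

This is double-negation elimination, which is not intuitionistically valid.
A Kripke countermodel: worlds a, b; order generated by a <= b; atoms true at each world — a:{}; b:{p}.
a ||-/- ~~p -> p: already at a itself, a ||- ~~p but a ||-/- p.
a lacks atom p, so a ||-/- p.
So the root a does not force the formula.

No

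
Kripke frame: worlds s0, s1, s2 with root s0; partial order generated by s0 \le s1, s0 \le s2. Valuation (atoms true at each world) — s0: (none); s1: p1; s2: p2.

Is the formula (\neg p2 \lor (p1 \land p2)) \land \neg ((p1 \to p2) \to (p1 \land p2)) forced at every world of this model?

No

Not every world: s0 \nVdash (\neg p2 \lor (p1 \land p2)) \land \neg ((p1 \to p2) \to (p1 \land p2)).
s0 \nVdash (\neg p2 \lor (p1 \land p2)) \land \neg ((p1 \to p2) \to (p1 \land p2)) since s0 fails \neg p2 \lor (p1 \land p2).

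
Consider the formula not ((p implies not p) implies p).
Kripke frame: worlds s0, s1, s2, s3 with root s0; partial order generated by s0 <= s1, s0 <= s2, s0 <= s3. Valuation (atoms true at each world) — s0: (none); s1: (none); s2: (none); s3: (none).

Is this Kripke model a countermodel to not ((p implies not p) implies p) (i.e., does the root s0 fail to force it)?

No

s0 forces not ((p implies not p) implies p): no world accessible from s0 forces (p implies not p) implies p.
So the root s0 forces not ((p implies not p) implies p); the model is not a countermodel.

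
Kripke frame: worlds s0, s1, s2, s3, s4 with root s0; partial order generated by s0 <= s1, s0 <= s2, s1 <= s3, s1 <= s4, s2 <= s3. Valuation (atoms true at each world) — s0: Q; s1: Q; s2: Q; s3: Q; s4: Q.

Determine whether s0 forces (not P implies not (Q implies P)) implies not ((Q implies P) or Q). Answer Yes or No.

No

s0 does not force (not P implies not (Q implies P)) implies not ((Q implies P) or Q): already at s0 itself, s0 forces not P implies not (Q implies P) but s0 does not force not ((Q implies P) or Q).
s0 does not force not ((Q implies P) or Q) since s0 is accessible from s0 and s0 forces (Q implies P) or Q.
s0 forces (Q implies P) or Q via the disjunct Q.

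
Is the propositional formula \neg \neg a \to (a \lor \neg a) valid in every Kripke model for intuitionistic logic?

No

This is a variant of double-negation elimination (deriving excluded middle from double negation), which is not intuitionistically valid.
A Kripke countermodel: worlds u, v; order generated by u \le v; atoms true at each world — u:{}; v:{a}.
u \nVdash \neg \neg a \to (a \lor \neg a): already at u itself, u \Vdash \neg \neg a but u \nVdash a \lor \neg a.
u \nVdash a \lor \neg a: neither disjunct is forced at u.
u lacks atom a, so u \nVdash a.
So the root u does not force the formula.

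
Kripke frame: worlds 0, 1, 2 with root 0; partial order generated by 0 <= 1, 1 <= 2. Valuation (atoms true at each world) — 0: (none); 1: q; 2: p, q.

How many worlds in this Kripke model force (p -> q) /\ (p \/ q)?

2

0: does not force it — 0 ||-/- (p -> q) /\ (p \/ q) since 0 fails p \/ q.
1: forces it.
2: forces it.
Worlds forcing the formula: {1, 2}.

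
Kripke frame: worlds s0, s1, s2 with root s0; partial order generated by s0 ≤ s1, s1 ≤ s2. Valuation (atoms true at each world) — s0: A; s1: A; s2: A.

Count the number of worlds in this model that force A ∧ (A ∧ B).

s0: does not force it — s0 ⊮ A ∧ (A ∧ B) since s0 fails A ∧ B.
s1: does not force it — s1 ⊮ A ∧ (A ∧ B) since s1 fails A ∧ B.
s2: does not force it.
Worlds forcing the formula: { }.

0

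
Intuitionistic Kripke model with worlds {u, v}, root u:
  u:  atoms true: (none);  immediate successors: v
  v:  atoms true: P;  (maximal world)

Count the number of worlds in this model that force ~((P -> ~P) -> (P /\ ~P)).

u: does not force it — u ||-/- ~((P -> ~P) -> (P /\ ~P)) since u is accessible from u and u ||- (P -> ~P) -> (P /\ ~P).
v: does not force it — v ||-/- ~((P -> ~P) -> (P /\ ~P)) since v is accessible from v and v ||- (P -> ~P) -> (P /\ ~P).
Worlds forcing the formula: { }.

0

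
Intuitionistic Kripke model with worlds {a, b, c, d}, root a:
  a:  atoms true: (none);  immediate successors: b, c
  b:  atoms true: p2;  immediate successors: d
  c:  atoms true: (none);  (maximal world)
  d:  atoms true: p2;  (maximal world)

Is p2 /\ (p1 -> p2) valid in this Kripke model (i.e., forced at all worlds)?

Not every world: a ||-/- p2 /\ (p1 -> p2).
a ||-/- p2 /\ (p1 -> p2) since a fails p2.

No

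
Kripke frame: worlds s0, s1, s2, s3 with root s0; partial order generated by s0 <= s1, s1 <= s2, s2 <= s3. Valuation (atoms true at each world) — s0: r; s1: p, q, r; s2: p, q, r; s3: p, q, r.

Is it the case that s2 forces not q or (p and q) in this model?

s2 forces not q or (p and q) via the disjunct p and q.

Yes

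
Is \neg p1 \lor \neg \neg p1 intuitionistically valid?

This is the weak law of excluded middle, which is not intuitionistically valid.
A Kripke countermodel: worlds 0, 1, 2; order generated by 0 \le 1, 0 \le 2; atoms true at each world — 0:{}; 1:{p1}; 2:{}.
0 \nVdash \neg p1 \lor \neg \neg p1: neither disjunct is forced at 0.
0 \nVdash \neg p1 since 1 is accessible from 0 and 1 \Vdash p1.
So the root 0 does not force the formula.

No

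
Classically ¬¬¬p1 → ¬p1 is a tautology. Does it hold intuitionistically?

This is triple-negation reduction, which is intuitionistically derivable.
Assume ¬¬¬p1 and suppose p1. Then ¬¬p1 (double-negation introduction), contradicting ¬¬¬p1. So ¬p1.

Yes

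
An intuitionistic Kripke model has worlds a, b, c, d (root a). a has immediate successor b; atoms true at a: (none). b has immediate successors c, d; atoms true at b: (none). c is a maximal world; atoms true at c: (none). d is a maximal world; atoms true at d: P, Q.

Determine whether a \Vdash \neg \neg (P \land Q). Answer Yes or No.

No

a \nVdash \neg \neg (P \land Q) since c is accessible from a and c \Vdash \neg (P \land Q).
c \Vdash \neg (P \land Q): no world accessible from c forces P \land Q.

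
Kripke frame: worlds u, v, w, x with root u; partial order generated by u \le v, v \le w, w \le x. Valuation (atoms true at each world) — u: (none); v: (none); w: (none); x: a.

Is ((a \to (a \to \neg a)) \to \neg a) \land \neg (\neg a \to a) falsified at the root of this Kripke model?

Yes

u \nVdash ((a \to (a \to \neg a)) \to \neg a) \land \neg (\neg a \to a) since u fails \neg (\neg a \to a).
So the root u does not force ((a \to (a \to \neg a)) \to \neg a) \land \neg (\neg a \to a); the model is a countermodel.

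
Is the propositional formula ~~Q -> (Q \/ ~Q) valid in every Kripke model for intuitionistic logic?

No

This is a variant of double-negation elimination (deriving excluded middle from double negation), which is not intuitionistically valid.
A Kripke countermodel: worlds u0, u1; order generated by u0 <= u1; atoms true at each world — u0:{}; u1:{Q}.
u0 ||-/- ~~Q -> (Q \/ ~Q): already at u0 itself, u0 ||- ~~Q but u0 ||-/- Q \/ ~Q.
u0 ||-/- Q \/ ~Q: neither disjunct is forced at u0.
u0 lacks atom Q, so u0 ||-/- Q.
So the root u0 does not force the formula.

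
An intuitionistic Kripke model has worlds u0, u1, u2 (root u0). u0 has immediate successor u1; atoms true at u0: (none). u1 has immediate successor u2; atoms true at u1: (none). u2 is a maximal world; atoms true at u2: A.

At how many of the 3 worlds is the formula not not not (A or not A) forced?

0

u0: does not force it — u0 does not force not not not (A or not A) since u0 is accessible from u0 and u0 forces not not (A or not A).
u1: does not force it.
u2: does not force it.
Worlds forcing the formula: { }.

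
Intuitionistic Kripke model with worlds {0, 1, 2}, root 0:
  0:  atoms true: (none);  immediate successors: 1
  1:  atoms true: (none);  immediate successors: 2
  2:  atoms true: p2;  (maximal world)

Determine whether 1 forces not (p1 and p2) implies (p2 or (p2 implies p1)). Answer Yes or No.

1 does not force not (p1 and p2) implies (p2 or (p2 implies p1)): already at 1 itself, 1 forces not (p1 and p2) but 1 does not force p2 or (p2 implies p1).
1 does not force p2 or (p2 implies p1): neither disjunct is forced at 1.
1 lacks atom p2, so 1 does not force p2.

No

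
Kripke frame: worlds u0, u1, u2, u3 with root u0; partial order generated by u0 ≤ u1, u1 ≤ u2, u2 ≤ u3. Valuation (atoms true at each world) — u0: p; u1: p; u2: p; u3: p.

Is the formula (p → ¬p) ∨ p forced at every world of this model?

Yes

u0 ⊩ (p → ¬p) ∨ p via the disjunct p.
Since the root u0 forces (p → ¬p) ∨ p and forcing is persistent (monotone upward), every world forces it.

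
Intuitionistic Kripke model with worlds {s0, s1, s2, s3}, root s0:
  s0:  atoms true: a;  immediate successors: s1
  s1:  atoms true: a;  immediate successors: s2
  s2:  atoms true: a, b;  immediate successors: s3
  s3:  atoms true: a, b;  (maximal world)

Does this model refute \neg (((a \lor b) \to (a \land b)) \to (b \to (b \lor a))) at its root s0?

Yes

s0 \nVdash \neg (((a \lor b) \to (a \land b)) \to (b \to (b \lor a))) since s0 is accessible from s0 and s0 \Vdash ((a \lor b) \to (a \land b)) \to (b \to (b \lor a)).
s0 \Vdash ((a \lor b) \to (a \land b)) \to (b \to (b \lor a)): every world accessible from s0 that forces (a \lor b) \to (a \land b) (namely s2, s3) also forces b \to (b \lor a).
So the root s0 does not force \neg (((a \lor b) \to (a \land b)) \to (b \to (b \lor a))); the model is a countermodel.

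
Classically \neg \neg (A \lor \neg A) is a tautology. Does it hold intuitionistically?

This is the double negation of excluded middle, which is intuitionistically derivable.
Assuming \neg (A \lor \neg A): from A we'd get A \lor \neg A, so \neg A; but then A \lor \neg A again — contradiction. Hence \neg \neg (A \lor \neg A).

Yes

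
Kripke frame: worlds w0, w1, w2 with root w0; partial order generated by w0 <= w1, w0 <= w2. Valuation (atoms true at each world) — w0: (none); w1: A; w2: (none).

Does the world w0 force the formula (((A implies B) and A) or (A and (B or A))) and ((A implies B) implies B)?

w0 does not force (((A implies B) and A) or (A and (B or A))) and ((A implies B) implies B) since w0 fails ((A implies B) and A) or (A and (B or A)).

No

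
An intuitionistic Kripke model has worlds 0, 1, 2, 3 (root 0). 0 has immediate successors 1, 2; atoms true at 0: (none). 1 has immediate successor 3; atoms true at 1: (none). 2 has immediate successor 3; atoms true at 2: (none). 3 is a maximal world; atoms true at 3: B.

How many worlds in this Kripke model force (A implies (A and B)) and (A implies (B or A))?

4

0: forces it.
1: forces it.
2: forces it.
3: forces it.
Worlds forcing the formula: {0, 1, 2, 3}.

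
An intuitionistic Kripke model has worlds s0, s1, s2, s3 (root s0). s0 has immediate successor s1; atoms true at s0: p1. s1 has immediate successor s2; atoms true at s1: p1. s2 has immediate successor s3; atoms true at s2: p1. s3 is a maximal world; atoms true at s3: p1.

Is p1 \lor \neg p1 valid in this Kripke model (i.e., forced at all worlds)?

s0 \Vdash p1 \lor \neg p1 via the disjunct p1.
Since the root s0 forces p1 \lor \neg p1 and forcing is persistent (monotone upward), every world forces it.

Yes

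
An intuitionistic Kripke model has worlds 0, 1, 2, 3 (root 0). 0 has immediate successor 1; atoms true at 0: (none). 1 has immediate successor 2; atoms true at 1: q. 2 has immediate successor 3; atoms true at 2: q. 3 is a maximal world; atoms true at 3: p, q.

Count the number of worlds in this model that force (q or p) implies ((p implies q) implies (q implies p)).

0: does not force it — 0 does not force (q or p) implies ((p implies q) implies (q implies p)): at the accessible world 1, 1 forces q or p but 1 does not force (p implies q) implies (q implies p).
1: does not force it — 1 does not force (q or p) implies ((p implies q) implies (q implies p)): already at 1 itself, 1 forces q or p but 1 does not force (p implies q) implies (q implies p).
2: does not force it.
3: forces it.
Worlds forcing the formula: {3}.

1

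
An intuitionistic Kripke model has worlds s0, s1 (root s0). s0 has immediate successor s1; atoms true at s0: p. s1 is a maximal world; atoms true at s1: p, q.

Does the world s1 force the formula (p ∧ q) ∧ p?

Yes

s1 ⊩ (p ∧ q) ∧ p since s1 forces both conjuncts.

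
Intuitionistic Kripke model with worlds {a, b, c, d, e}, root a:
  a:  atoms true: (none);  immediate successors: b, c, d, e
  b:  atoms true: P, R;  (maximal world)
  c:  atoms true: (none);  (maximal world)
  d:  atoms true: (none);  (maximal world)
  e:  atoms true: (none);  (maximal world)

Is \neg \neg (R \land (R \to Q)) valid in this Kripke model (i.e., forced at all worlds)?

No

Not every world: a \nVdash \neg \neg (R \land (R \to Q)).
a \nVdash \neg \neg (R \land (R \to Q)) since a is accessible from a and a \Vdash \neg (R \land (R \to Q)).
a \Vdash \neg (R \land (R \to Q)): no world accessible from a forces R \land (R \to Q).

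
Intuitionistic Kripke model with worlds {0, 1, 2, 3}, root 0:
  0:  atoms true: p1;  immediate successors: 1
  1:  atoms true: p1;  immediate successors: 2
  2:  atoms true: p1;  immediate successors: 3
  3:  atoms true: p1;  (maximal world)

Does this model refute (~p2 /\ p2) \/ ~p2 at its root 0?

No

0 ||- (~p2 /\ p2) \/ ~p2 via the disjunct ~p2.
So the root 0 forces (~p2 /\ p2) \/ ~p2; the model is not a countermodel.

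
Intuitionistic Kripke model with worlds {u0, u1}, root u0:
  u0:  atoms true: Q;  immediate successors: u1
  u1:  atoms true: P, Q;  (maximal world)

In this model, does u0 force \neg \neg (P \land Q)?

u0 \Vdash \neg \neg (P \land Q): no world accessible from u0 forces \neg (P \land Q).

Yes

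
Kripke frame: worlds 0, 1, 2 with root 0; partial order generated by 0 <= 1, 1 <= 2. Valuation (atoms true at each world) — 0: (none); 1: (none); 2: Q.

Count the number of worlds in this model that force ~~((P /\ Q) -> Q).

3

0: forces it.
1: forces it.
2: forces it.
Worlds forcing the formula: {0, 1, 2}.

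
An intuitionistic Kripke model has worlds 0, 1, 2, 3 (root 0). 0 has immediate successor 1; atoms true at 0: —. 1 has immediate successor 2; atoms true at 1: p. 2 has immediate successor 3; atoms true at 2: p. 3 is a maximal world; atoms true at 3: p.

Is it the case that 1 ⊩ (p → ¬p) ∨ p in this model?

Yes

1 ⊩ (p → ¬p) ∨ p via the disjunct p.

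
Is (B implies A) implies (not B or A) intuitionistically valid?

No

This is the material-implication-as-disjunction principle, which is not intuitionistically valid.
A Kripke countermodel: worlds u, v; order generated by u <= v; atoms true at each world — u:{}; v:{A,B}.
u does not force (B implies A) implies (not B or A): already at u itself, u forces B implies A but u does not force not B or A.
u does not force not B or A: neither disjunct is forced at u.
u does not force not B since v is accessible from u and v forces B.
So the root u does not force the formula.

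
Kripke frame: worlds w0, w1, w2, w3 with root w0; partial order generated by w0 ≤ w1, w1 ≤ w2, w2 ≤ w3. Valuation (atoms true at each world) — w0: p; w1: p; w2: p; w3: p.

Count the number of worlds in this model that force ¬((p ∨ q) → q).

w0: forces it.
w1: forces it.
w2: forces it.
w3: forces it.
Worlds forcing the formula: {w0, w1, w2, w3}.

4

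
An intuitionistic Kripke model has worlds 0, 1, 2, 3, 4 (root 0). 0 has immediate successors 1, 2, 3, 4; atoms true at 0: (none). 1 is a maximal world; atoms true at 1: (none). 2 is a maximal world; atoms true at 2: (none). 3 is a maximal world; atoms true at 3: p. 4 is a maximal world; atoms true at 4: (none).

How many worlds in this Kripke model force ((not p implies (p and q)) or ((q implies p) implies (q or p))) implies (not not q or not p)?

3

0: does not force it — 0 does not force ((not p implies (p and q)) or ((q implies p) implies (q or p))) implies (not not q or not p): at the accessible world 3, 3 forces (not p implies (p and q)) or ((q implies p) implies (q or p)) but 3 does not force not not q or not p.
1: forces it.
2: forces it.
3: does not force it — 3 does not force ((not p implies (p and q)) or ((q implies p) implies (q or p))) implies (not not q or not p): already at 3 itself, 3 forces (not p implies (p and q)) or ((q implies p) implies (q or p)) but 3 does not force not not q or not p.
4: forces it.
Worlds forcing the formula: {1, 2, 4}.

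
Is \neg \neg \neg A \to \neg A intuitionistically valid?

This is triple-negation reduction, which is intuitionistically derivable.
Assume \neg \neg \neg A and suppose A. Then \neg \neg A (double-negation introduction), contradicting \neg \neg \neg A. So \neg A.

Yes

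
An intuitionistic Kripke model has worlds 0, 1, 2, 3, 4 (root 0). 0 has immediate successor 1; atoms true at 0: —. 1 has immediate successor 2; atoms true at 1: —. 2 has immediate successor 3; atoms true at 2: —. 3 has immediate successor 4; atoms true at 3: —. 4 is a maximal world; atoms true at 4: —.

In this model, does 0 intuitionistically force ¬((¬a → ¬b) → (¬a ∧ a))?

0 ⊩ ¬((¬a → ¬b) → (¬a ∧ a)): no world accessible from 0 forces (¬a → ¬b) → (¬a ∧ a).

Yes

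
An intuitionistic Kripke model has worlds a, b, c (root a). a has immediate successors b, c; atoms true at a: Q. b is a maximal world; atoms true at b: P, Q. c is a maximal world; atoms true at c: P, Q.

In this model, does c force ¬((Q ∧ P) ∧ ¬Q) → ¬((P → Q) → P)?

No

c ⊮ ¬((Q ∧ P) ∧ ¬Q) → ¬((P → Q) → P): already at c itself, c ⊩ ¬((Q ∧ P) ∧ ¬Q) but c ⊮ ¬((P → Q) → P).
c ⊮ ¬((P → Q) → P) since c is accessible from c and c ⊩ (P → Q) → P.
c ⊩ (P → Q) → P: every world accessible from c that forces P → Q (namely c) also forces P.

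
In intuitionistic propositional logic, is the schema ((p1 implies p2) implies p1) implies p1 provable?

This is Peirce's law, which is not intuitionistically valid.
A Kripke countermodel: worlds u, v; order generated by u <= v; atoms true at each world — u:{}; v:{p1}.
u does not force ((p1 implies p2) implies p1) implies p1: already at u itself, u forces (p1 implies p2) implies p1 but u does not force p1.
u lacks atom p1, so u does not force p1.
So the root u does not force the formula.

No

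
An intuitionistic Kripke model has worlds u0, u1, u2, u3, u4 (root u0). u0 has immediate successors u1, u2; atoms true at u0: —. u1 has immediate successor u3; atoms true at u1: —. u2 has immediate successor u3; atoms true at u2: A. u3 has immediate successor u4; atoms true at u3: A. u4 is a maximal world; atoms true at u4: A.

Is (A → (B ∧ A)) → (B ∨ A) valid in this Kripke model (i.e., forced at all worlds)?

u0 ⊩ (A → (B ∧ A)) → (B ∨ A) vacuously: no world accessible from u0 forces the antecedent A → (B ∧ A).
Since the root u0 forces (A → (B ∧ A)) → (B ∨ A) and forcing is persistent (monotone upward), every world forces it.

Yes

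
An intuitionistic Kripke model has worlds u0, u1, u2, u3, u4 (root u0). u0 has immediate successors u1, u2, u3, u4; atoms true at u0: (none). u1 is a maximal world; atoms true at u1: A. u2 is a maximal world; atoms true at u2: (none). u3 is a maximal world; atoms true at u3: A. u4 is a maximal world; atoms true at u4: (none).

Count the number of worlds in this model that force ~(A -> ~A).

u0: does not force it — u0 ||-/- ~(A -> ~A) since u2 is accessible from u0 and u2 ||- A -> ~A.
u1: forces it.
u2: does not force it — u2 ||-/- ~(A -> ~A) since u2 is accessible from u2 and u2 ||- A -> ~A.
u3: forces it.
u4: does not force it.
Worlds forcing the formula: {u1, u3}.

2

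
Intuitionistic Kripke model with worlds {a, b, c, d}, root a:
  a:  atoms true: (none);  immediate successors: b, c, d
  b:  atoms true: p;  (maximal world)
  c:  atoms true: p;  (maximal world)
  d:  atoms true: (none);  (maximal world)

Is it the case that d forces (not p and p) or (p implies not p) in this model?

d forces (not p and p) or (p implies not p) via the disjunct p implies not p.

Yes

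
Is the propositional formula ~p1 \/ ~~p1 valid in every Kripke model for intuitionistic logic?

This is the weak law of excluded middle, which is not intuitionistically valid.
A Kripke countermodel: worlds s0, s1, s2; order generated by s0 <= s1, s0 <= s2; atoms true at each world — s0:{}; s1:{p1}; s2:{}.
s0 ||-/- ~p1 \/ ~~p1: neither disjunct is forced at s0.
s0 ||-/- ~p1 since s1 is accessible from s0 and s1 ||- p1.
So the root s0 does not force the formula.

No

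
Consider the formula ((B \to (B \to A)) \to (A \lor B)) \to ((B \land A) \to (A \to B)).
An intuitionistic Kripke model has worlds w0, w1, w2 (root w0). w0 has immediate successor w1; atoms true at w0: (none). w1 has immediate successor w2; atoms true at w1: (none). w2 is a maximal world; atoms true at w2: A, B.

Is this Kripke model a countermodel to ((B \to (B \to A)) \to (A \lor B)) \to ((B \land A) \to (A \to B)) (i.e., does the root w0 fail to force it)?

w0 \Vdash ((B \to (B \to A)) \to (A \lor B)) \to ((B \land A) \to (A \to B)): every world accessible from w0 that forces (B \to (B \to A)) \to (A \lor B) (namely w2) also forces (B \land A) \to (A \to B).
So the root w0 forces ((B \to (B \to A)) \to (A \lor B)) \to ((B \land A) \to (A \to B)); the model is not a countermodel.

No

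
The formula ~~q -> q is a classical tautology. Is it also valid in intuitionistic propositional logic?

No

This is double-negation elimination, which is not intuitionistically valid.
A Kripke countermodel: worlds w0, w1; order generated by w0 <= w1; atoms true at each world — w0:{}; w1:{q}.
w0 ||-/- ~~q -> q: already at w0 itself, w0 ||- ~~q but w0 ||-/- q.
w0 lacks atom q, so w0 ||-/- q.
So the root w0 does not force the formula.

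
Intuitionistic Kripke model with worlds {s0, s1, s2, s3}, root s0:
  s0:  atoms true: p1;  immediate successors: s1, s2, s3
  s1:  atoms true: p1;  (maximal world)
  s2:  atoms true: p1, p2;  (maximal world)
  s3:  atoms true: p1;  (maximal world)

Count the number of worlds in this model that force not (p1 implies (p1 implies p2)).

2

s0: does not force it — s0 does not force not (p1 implies (p1 implies p2)) since s2 is accessible from s0 and s2 forces p1 implies (p1 implies p2).
s1: forces it.
s2: does not force it.
s3: forces it.
Worlds forcing the formula: {s1, s3}.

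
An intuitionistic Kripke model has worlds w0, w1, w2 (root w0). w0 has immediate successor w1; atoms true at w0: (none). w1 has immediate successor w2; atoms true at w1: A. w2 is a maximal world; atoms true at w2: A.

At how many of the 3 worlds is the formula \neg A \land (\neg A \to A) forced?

w0: does not force it — w0 \nVdash \neg A \land (\neg A \to A) since w0 fails \neg A.
w1: does not force it — w1 \nVdash \neg A \land (\neg A \to A) since w1 fails \neg A.
w2: does not force it — w2 \nVdash \neg A \land (\neg A \to A) since w2 fails \neg A.
Worlds forcing the formula: { }.

0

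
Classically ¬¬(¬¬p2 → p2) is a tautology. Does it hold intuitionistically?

Yes

This is the double negation of double-negation elimination, which is intuitionistically derivable.
By Glivenko's theorem the double negation of any classical propositional tautology is intuitionistically provable; ¬¬p2 → p2 is classically a tautology.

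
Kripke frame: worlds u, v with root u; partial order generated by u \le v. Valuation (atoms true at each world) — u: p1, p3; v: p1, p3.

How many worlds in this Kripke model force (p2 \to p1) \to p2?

0

u: does not force it — u \nVdash (p2 \to p1) \to p2: already at u itself, u \Vdash p2 \to p1 but u \nVdash p2.
v: does not force it — v \nVdash (p2 \to p1) \to p2: already at v itself, v \Vdash p2 \to p1 but v \nVdash p2.
Worlds forcing the formula: { }.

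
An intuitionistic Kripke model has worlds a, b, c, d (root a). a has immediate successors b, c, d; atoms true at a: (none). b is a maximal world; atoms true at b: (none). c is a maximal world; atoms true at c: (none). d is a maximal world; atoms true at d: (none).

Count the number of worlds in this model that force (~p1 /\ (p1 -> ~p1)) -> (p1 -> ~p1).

a: forces it.
b: forces it.
c: forces it.
d: forces it.
Worlds forcing the formula: {a, b, c, d}.

4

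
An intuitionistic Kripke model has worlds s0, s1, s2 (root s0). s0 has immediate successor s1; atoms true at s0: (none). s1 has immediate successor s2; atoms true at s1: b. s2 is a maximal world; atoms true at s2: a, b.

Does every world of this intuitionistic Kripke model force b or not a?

Not every world: s0 does not force b or not a.
s0 does not force b or not a: neither disjunct is forced at s0.
s0 lacks atom b, so s0 does not force b.

No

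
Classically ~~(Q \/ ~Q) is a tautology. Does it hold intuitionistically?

Yes

This is the double negation of excluded middle, which is intuitionistically derivable.
Assuming ~(Q \/ ~Q): from Q we'd get Q \/ ~Q, so ~Q; but then Q \/ ~Q again — contradiction. Hence ~~(Q \/ ~Q).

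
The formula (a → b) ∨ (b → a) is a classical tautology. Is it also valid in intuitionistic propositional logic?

No

This is the Gödel–Dummett linearity axiom, which is not intuitionistically valid.
A Kripke countermodel: worlds 0, 1, 2; order generated by 0 ≤ 1, 0 ≤ 2; atoms true at each world — 0:{}; 1:{a}; 2:{b}.
0 ⊮ (a → b) ∨ (b → a): neither disjunct is forced at 0.
0 ⊮ a → b: at the accessible world 1, 1 ⊩ a but 1 ⊮ b.
1 lacks atom b, so 1 ⊮ b.
So the root 0 does not force the formula.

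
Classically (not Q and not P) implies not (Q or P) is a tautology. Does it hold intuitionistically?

Yes

This is a constructively valid De Morgan direction (conjunction of negations to negated disjunction), which is intuitionistically derivable.
If both not Q and not P hold at a world, no accessible world forces Q or forces P, so none forces Q or P.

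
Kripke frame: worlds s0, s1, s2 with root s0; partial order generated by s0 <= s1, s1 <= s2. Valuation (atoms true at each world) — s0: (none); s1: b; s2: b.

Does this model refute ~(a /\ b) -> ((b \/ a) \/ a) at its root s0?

s0 ||-/- ~(a /\ b) -> ((b \/ a) \/ a): already at s0 itself, s0 ||- ~(a /\ b) but s0 ||-/- (b \/ a) \/ a.
s0 ||-/- (b \/ a) \/ a: neither disjunct is forced at s0.
s0 ||-/- b \/ a: neither disjunct is forced at s0.
s0 lacks atom b, so s0 ||-/- b.
So the root s0 does not force ~(a /\ b) -> ((b \/ a) \/ a); the model is a countermodel.

Yes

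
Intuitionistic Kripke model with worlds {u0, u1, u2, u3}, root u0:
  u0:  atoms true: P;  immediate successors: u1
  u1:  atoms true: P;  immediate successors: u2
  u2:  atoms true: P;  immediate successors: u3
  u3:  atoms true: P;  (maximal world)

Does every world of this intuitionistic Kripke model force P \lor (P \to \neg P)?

u0 \Vdash P \lor (P \to \neg P) via the disjunct P.
Since the root u0 forces P \lor (P \to \neg P) and forcing is persistent (monotone upward), every world forces it.

Yes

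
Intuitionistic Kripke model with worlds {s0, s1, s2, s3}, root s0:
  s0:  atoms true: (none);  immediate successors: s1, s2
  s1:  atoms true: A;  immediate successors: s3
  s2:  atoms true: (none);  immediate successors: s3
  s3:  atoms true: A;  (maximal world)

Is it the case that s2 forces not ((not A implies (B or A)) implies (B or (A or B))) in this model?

No

s2 does not force not ((not A implies (B or A)) implies (B or (A or B))) since s3 is accessible from s2 and s3 forces (not A implies (B or A)) implies (B or (A or B)).
s3 forces (not A implies (B or A)) implies (B or (A or B)): every world accessible from s3 that forces not A implies (B or A) (namely s3) also forces B or (A or B).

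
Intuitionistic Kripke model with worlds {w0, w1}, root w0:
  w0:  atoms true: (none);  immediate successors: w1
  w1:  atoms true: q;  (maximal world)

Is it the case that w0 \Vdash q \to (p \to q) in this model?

w0 \Vdash q \to (p \to q): every world accessible from w0 that forces q (namely w1) also forces p \to q.

Yes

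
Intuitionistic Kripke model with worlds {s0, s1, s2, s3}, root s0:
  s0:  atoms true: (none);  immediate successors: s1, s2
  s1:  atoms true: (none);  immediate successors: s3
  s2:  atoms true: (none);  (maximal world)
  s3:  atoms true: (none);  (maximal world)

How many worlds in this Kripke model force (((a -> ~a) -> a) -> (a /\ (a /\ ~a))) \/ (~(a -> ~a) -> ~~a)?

s0: forces it.
s1: forces it.
s2: forces it.
s3: forces it.
Worlds forcing the formula: {s0, s1, s2, s3}.

4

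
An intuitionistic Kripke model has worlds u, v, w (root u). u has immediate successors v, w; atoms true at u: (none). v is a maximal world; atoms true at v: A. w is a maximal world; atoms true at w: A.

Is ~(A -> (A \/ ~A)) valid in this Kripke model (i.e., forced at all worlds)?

No

Not every world: u ||-/- ~(A -> (A \/ ~A)).
u ||-/- ~(A -> (A \/ ~A)) since u is accessible from u and u ||- A -> (A \/ ~A).
u ||- A -> (A \/ ~A): every world accessible from u that forces A (namely v, w) also forces A \/ ~A.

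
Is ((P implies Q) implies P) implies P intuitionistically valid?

No

This is Peirce's law, which is not intuitionistically valid.
A Kripke countermodel: worlds w0, w1; order generated by w0 <= w1; atoms true at each world — w0:{}; w1:{P}.
w0 does not force ((P implies Q) implies P) implies P: already at w0 itself, w0 forces (P implies Q) implies P but w0 does not force P.
w0 lacks atom P, so w0 does not force P.
So the root w0 does not force the formula.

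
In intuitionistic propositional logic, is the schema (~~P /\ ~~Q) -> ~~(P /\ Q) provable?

Yes

This is the distribution of double negation over conjunction, which is intuitionistically derivable.
Assume ~~P, ~~Q, and ~(P /\ Q). From P we'd get ~Q (since P /\ Q is refuted), contradicting ~~Q; so ~P, contradicting ~~P.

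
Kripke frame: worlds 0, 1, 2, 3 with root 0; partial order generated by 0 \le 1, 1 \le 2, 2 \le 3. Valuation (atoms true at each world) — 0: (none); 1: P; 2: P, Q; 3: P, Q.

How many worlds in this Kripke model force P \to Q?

0: does not force it — 0 \nVdash P \to Q: at the accessible world 1, 1 \Vdash P but 1 \nVdash Q.
1: does not force it.
2: forces it.
3: forces it.
Worlds forcing the formula: {2, 3}.

2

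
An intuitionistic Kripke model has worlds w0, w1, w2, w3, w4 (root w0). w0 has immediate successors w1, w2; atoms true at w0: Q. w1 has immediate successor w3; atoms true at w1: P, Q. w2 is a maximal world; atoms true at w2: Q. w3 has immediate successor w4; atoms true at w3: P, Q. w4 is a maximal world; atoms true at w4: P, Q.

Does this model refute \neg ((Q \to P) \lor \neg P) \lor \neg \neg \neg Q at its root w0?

Yes

w0 \nVdash \neg ((Q \to P) \lor \neg P) \lor \neg \neg \neg Q: neither disjunct is forced at w0.
w0 \nVdash \neg ((Q \to P) \lor \neg P) since w1 is accessible from w0 and w1 \Vdash (Q \to P) \lor \neg P.
w1 \Vdash (Q \to P) \lor \neg P via the disjunct Q \to P.
So the root w0 does not force \neg ((Q \to P) \lor \neg P) \lor \neg \neg \neg Q; the model is a countermodel.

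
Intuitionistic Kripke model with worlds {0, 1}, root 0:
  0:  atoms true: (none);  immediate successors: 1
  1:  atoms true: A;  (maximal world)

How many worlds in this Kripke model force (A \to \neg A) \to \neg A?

2

0: forces it.
1: forces it.
Worlds forcing the formula: {0, 1}.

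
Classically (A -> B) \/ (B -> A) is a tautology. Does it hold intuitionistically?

No

This is the Gödel–Dummett linearity axiom, which is not intuitionistically valid.
A Kripke countermodel: worlds 0, 1, 2; order generated by 0 <= 1, 0 <= 2; atoms true at each world — 0:{}; 1:{A}; 2:{B}.
0 ||-/- (A -> B) \/ (B -> A): neither disjunct is forced at 0.
0 ||-/- A -> B: at the accessible world 1, 1 ||- A but 1 ||-/- B.
1 lacks atom B, so 1 ||-/- B.
So the root 0 does not force the formula.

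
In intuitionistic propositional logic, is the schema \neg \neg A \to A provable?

No

This is double-negation elimination, which is not intuitionistically valid.
A Kripke countermodel: worlds 0, 1; order generated by 0 \le 1; atoms true at each world — 0:{}; 1:{A}.
0 \nVdash \neg \neg A \to A: already at 0 itself, 0 \Vdash \neg \neg A but 0 \nVdash A.
0 lacks atom A, so 0 \nVdash A.
So the root 0 does not force the formula.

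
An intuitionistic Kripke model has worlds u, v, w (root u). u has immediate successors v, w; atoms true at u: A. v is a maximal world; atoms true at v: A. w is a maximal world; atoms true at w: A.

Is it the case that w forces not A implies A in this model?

w forces not A implies A vacuously: no world accessible from w forces the antecedent not A.

Yes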